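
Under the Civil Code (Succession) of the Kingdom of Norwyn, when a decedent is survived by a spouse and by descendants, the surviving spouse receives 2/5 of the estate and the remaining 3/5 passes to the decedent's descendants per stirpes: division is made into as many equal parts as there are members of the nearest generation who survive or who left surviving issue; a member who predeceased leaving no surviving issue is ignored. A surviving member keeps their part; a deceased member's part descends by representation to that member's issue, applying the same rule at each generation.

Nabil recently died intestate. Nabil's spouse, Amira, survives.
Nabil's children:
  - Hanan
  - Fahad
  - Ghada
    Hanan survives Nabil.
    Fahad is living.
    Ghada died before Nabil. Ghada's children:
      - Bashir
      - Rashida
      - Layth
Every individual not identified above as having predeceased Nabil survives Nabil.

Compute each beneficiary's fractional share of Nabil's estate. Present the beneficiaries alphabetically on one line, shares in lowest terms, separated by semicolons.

Amira, as surviving spouse, takes 2/5.
The remaining 3/5 passes to Nabil's descendants per stirpes.
The 3/5 is divided into 3 equal shares of 1/5 among Hanan, Fahad, Ghada.
Hanan is living and takes 1/5.
Fahad is living and takes 1/5.
Ghada predeceased; the 1/5 allotted to Ghada's branch passes to Ghada's issue by representation.
The 1/5 is divided into 3 equal shares of 1/15 among Bashir, Rashida, Layth.
Bashir is living and takes 1/15.
Rashida is living and takes 1/15.
Layth is living and takes 1/15.

Amira 2/5; Bashir 1/15; Fahad 1/5; Hanan 1/5; Layth 1/15; Rashida 1/15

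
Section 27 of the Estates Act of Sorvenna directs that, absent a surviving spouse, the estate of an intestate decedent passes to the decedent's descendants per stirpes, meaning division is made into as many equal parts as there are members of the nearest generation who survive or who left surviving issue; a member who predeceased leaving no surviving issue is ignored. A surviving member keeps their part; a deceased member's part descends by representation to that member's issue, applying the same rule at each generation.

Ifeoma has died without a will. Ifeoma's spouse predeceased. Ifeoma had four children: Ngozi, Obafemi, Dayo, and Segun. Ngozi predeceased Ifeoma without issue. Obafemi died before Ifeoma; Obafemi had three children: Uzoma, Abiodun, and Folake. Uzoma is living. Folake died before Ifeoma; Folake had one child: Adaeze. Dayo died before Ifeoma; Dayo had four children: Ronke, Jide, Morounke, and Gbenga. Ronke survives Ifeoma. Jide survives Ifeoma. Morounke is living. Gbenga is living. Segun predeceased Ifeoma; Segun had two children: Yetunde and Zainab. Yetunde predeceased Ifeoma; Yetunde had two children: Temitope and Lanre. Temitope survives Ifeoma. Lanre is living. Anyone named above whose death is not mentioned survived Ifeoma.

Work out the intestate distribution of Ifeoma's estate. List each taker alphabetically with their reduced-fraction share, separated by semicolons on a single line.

There is no surviving spouse, so the entire estate passes to Ifeoma's descendants per stirpes.
Ngozi left no surviving issue, so that branch lapses and is disregarded.
The estate is divided into 3 equal shares of 1/3 among Obafemi, Dayo, Segun.
Obafemi predeceased; the 1/3 allotted to Obafemi's branch passes to Obafemi's issue by representation.
The 1/3 is divided into 3 equal shares of 1/9 among Uzoma, Abiodun, Folake.
Uzoma is living and takes 1/9.
Abiodun is living and takes 1/9.
Folake predeceased; the 1/9 allotted to Folake's branch passes to Folake's issue by representation.
Adaeze is the sole taker at this level and receives the full 1/9.
Dayo predeceased; the 1/3 allotted to Dayo's branch passes to Dayo's issue by representation.
The 1/3 is divided into 4 equal shares of 1/12 among Ronke, Jide, Morounke, Gbenga.
Ronke is living and takes 1/12.
Jide is living and takes 1/12.
Morounke is living and takes 1/12.
Gbenga is living and takes 1/12.
Segun predeceased; the 1/3 allotted to Segun's branch passes to Segun's issue by representation.
The 1/3 is divided into 2 equal shares of 1/6 among Yetunde, Zainab.
Yetunde predeceased; the 1/6 allotted to Yetunde's branch passes to Yetunde's issue by representation.
The 1/6 is divided into 2 equal shares of 1/12 among Temitope, Lanre.
Temitope is living and takes 1/12.
Lanre is living and takes 1/12.
Zainab is living and takes 1/6.

Abiodun 1/9; Adaeze 1/9; Gbenga 1/12; Jide 1/12; Lanre 1/12; Morounke 1/12; Ronke 1/12; Temitope 1/12; Uzoma 1/9; Zainab 1/6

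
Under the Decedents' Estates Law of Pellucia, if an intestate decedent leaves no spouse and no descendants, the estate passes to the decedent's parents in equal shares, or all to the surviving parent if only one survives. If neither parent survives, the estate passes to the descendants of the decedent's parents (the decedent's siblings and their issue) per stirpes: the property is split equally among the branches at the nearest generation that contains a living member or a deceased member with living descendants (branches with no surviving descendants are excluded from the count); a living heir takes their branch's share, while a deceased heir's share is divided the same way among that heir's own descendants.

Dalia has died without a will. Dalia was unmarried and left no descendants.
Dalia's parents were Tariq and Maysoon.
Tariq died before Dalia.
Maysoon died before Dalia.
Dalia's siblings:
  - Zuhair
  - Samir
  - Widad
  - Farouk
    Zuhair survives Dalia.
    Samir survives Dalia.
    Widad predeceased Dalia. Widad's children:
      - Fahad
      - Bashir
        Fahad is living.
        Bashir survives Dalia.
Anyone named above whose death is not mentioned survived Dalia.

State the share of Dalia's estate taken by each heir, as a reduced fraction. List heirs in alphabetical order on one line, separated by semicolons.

Neither parent survives and there are no descendants, so the estate passes to Dalia's siblings and their issue per stirpes.
The estate is divided into 4 equal shares of 1/4 among Zuhair, Samir, Widad, Farouk.
Zuhair is living and takes 1/4.
Samir is living and takes 1/4.
Widad predeceased; the 1/4 allotted to Widad's branch passes to Widad's issue by representation.
The 1/4 is divided into 2 equal shares of 1/8 among Fahad, Bashir.
Fahad is living and takes 1/8.
Bashir is living and takes 1/8.
Farouk is living and takes 1/4.

Bashir 1/8; Fahad 1/8; Farouk 1/4; Samir 1/4; Zuhair 1/4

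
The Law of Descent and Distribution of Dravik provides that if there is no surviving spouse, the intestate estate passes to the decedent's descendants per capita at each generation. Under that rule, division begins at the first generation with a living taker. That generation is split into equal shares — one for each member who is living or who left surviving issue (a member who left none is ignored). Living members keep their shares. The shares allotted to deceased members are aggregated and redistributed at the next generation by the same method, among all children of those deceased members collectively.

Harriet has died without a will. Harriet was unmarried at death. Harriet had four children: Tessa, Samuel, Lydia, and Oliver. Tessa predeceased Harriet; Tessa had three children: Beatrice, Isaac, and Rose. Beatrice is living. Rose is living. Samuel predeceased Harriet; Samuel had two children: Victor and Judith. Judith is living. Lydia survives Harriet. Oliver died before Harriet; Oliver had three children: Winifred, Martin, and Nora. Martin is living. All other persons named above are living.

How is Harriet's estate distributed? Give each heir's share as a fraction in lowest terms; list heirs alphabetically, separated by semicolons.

Beatrice 3/32; Isaac 3/32; Judith 3/32; Lydia 1/4; Martin 3/32; Nora 3/32; Rose 3/32; Victor 3/32; Winifred 3/32

There is no surviving spouse, so the entire estate passes to Harriet's descendants per capita at each generation.
At generation 1 (Tessa, Samuel, Lydia, Oliver) there are 4 shares of (1)/4 = 1/4 each.
Living: Lydia — each takes 1/4.
Deceased: Tessa, Samuel, and Oliver. Their combined 3/4 is pooled and carried to generation 2.
At generation 2 (Beatrice, Isaac, Rose, Victor, Judith, Winifred, Martin, Nora) there are 8 shares of (3/4)/8 = 3/32 each.
Living: Beatrice, Isaac, Rose, Victor, Judith, Winifred, Martin, and Nora — each takes 3/32.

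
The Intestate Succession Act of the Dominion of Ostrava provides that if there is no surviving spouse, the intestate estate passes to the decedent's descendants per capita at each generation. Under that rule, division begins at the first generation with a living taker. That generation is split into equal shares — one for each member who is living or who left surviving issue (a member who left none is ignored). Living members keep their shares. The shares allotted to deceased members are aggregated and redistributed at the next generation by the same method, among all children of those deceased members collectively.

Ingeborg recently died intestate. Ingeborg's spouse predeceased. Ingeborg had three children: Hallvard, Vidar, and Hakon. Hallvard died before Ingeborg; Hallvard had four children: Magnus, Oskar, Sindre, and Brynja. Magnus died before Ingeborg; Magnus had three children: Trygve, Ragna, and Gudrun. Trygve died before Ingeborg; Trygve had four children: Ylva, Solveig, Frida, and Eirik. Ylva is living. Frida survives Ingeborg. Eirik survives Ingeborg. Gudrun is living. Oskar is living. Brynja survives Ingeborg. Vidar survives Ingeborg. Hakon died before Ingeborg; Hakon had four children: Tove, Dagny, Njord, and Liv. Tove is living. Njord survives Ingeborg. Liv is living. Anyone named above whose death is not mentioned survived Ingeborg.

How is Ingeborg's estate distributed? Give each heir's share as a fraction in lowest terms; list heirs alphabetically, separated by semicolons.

Brynja 1/12; Dagny 1/12; Eirik 1/144; Frida 1/144; Gudrun 1/36; Liv 1/12; Njord 1/12; Oskar 1/12; Ragna 1/36; Sindre 1/12; Solveig 1/144; Tove 1/12; Vidar 1/3; Ylva 1/144

There is no surviving spouse, so the entire estate passes to Ingeborg's descendants per capita at each generation.
At generation 1 (Hallvard, Vidar, Hakon) there are 3 shares of (1)/3 = 1/3 each.
Living: Vidar — each takes 1/3.
Deceased: Hallvard and Hakon. Their combined 2/3 is pooled and carried to generation 2.
At generation 2 (Magnus, Oskar, Sindre, Brynja, Tove, Dagny, Njord, Liv) there are 8 shares of (2/3)/8 = 1/12 each.
Living: Oskar, Sindre, Brynja, Tove, Dagny, Njord, and Liv — each takes 1/12.
Deceased: Magnus. That 1/12 share is carried to generation 3.
At generation 3 (Trygve, Ragna, Gudrun) there are 3 shares of (1/12)/3 = 1/36 each.
Living: Ragna and Gudrun — each takes 1/36.
Deceased: Trygve. That 1/36 share is carried to generation 4.
At generation 4 (Ylva, Solveig, Frida, Eirik) there are 4 shares of (1/36)/4 = 1/144 each.
Living: Ylva, Solveig, Frida, and Eirik — each takes 1/144.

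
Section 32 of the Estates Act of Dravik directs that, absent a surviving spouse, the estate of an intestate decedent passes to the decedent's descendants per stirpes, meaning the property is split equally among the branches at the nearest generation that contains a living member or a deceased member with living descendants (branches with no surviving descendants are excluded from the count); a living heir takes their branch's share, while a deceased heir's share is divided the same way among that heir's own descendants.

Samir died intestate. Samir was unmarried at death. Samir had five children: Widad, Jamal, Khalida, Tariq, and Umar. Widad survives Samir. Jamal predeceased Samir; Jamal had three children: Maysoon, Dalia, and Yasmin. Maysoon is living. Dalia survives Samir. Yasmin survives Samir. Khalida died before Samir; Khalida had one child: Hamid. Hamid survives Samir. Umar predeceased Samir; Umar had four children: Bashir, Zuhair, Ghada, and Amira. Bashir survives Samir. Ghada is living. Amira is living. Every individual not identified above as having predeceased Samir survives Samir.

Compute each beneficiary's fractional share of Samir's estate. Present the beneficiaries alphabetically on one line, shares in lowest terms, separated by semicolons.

There is no surviving spouse, so the entire estate passes to Samir's descendants per stirpes.
The estate is divided into 5 equal shares of 1/5 among Widad, Jamal, Khalida, Tariq, Umar.
Widad is living and takes 1/5.
Jamal predeceased; the 1/5 allotted to Jamal's branch passes to Jamal's issue by representation.
The 1/5 is divided into 3 equal shares of 1/15 among Maysoon, Dalia, Yasmin.
Maysoon is living and takes 1/15.
Dalia is living and takes 1/15.
Yasmin is living and takes 1/15.
Khalida predeceased; the 1/5 allotted to Khalida's branch passes to Khalida's issue by representation.
Hamid is the sole taker at this level and receives the full 1/5.
Tariq is living and takes 1/5.
Umar predeceased; the 1/5 allotted to Umar's branch passes to Umar's issue by representation.
The 1/5 is divided into 4 equal shares of 1/20 among Bashir, Zuhair, Ghada, Amira.
Bashir is living and takes 1/20.
Zuhair is living and takes 1/20.
Ghada is living and takes 1/20.
Amira is living and takes 1/20.

Amira 1/20; Bashir 1/20; Dalia 1/15; Ghada 1/20; Hamid 1/5; Maysoon 1/15; Tariq 1/5; Widad 1/5; Yasmin 1/15; Zuhair 1/20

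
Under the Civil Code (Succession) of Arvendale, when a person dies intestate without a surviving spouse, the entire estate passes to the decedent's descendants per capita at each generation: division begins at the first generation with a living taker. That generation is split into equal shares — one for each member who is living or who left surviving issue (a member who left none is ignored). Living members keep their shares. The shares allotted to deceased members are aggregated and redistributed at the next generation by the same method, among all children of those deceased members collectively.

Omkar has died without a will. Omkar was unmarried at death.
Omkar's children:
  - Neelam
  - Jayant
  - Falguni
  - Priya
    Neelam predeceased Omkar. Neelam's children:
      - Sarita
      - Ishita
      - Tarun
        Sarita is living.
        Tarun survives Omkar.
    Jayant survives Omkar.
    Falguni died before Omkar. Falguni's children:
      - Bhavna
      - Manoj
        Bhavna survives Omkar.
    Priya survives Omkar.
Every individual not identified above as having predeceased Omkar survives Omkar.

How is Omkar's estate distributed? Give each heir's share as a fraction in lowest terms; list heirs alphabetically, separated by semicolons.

Bhavna 1/10; Ishita 1/10; Jayant 1/4; Manoj 1/10; Priya 1/4; Sarita 1/10; Tarun 1/10

There is no surviving spouse, so the entire estate passes to Omkar's descendants per capita at each generation.
At generation 1 (Neelam, Jayant, Falguni, Priya) there are 4 shares of (1)/4 = 1/4 each.
Living: Jayant and Priya — each takes 1/4.
Deceased: Neelam and Falguni. Their combined 1/2 is pooled and carried to generation 2.
At generation 2 (Sarita, Ishita, Tarun, Bhavna, Manoj) there are 5 shares of (1/2)/5 = 1/10 each.
Living: Sarita, Ishita, Tarun, Bhavna, and Manoj — each takes 1/10.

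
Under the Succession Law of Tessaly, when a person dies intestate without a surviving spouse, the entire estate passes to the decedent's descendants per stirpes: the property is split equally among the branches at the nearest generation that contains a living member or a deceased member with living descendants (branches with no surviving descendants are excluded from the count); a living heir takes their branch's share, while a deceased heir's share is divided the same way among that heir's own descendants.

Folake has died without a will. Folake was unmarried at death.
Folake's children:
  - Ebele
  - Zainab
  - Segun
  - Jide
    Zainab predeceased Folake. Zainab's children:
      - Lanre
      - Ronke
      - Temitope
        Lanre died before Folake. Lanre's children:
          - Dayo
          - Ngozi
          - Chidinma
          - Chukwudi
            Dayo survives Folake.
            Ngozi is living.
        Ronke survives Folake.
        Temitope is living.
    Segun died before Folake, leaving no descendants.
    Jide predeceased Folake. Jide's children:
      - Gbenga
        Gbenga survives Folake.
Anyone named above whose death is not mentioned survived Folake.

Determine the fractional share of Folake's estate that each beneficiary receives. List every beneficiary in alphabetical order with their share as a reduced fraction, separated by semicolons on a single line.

Chidinma 1/36; Chukwudi 1/36; Dayo 1/36; Ebele 1/3; Gbenga 1/3; Ngozi 1/36; Ronke 1/9; Temitope 1/9

There is no surviving spouse, so the entire estate passes to Folake's descendants per stirpes.
Segun left no surviving issue, so that branch lapses and is disregarded.
The estate is divided into 3 equal shares of 1/3 among Ebele, Zainab, Jide.
Ebele is living and takes 1/3.
Zainab predeceased; the 1/3 allotted to Zainab's branch passes to Zainab's issue by representation.
The 1/3 is divided into 3 equal shares of 1/9 among Lanre, Ronke, Temitope.
Lanre predeceased; the 1/9 allotted to Lanre's branch passes to Lanre's issue by representation.
The 1/9 is divided into 4 equal shares of 1/36 among Dayo, Ngozi, Chidinma, Chukwudi.
Dayo is living and takes 1/36.
Ngozi is living and takes 1/36.
Chidinma is living and takes 1/36.
Chukwudi is living and takes 1/36.
Ronke is living and takes 1/9.
Temitope is living and takes 1/9.
Jide predeceased; the 1/3 allotted to Jide's branch passes to Jide's issue by representation.
Gbenga is the sole taker at this level and receives the full 1/3.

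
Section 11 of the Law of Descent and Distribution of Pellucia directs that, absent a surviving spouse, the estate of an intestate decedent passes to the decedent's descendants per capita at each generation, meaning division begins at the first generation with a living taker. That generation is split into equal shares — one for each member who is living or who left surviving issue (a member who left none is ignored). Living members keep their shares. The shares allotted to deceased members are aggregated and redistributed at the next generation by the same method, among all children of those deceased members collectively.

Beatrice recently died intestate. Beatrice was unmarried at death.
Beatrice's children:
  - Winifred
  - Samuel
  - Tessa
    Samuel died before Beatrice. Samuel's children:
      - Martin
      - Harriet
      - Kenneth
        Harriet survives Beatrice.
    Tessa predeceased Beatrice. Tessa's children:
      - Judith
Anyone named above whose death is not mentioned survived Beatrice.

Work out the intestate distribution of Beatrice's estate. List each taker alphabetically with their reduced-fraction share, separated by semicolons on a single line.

Harriet 1/6; Judith 1/6; Kenneth 1/6; Martin 1/6; Winifred 1/3

There is no surviving spouse, so the entire estate passes to Beatrice's descendants per capita at each generation.
At generation 1 (Winifred, Samuel, Tessa) there are 3 shares of (1)/3 = 1/3 each.
Living: Winifred — each takes 1/3.
Deceased: Samuel and Tessa. Their combined 2/3 is pooled and carried to generation 2.
At generation 2 (Martin, Harriet, Kenneth, Judith) there are 4 shares of (2/3)/4 = 1/6 each.
Living: Martin, Harriet, Kenneth, and Judith — each takes 1/6.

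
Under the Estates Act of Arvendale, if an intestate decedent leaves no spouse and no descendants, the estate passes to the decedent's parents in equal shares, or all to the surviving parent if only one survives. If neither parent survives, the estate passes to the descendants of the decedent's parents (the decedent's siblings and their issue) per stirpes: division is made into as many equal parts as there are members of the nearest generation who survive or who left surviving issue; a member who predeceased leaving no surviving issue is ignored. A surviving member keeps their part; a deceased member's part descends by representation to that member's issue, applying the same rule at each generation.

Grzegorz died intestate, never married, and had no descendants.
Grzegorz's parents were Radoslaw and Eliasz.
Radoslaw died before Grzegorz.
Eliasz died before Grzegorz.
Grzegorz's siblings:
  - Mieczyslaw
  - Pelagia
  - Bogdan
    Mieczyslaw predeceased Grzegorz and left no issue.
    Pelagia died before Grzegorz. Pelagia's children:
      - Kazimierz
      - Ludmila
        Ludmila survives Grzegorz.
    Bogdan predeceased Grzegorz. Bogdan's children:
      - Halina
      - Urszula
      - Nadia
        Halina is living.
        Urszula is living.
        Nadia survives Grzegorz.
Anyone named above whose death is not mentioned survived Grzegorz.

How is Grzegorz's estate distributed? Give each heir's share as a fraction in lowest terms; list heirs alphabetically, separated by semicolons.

Halina 1/6; Kazimierz 1/4; Ludmila 1/4; Nadia 1/6; Urszula 1/6

Neither parent survives and there are no descendants, so the estate passes to Grzegorz's siblings and their issue per stirpes.
Mieczyslaw left no surviving issue, so that branch lapses and is disregarded.
The estate is divided into 2 equal shares of 1/2 among Pelagia, Bogdan.
Pelagia predeceased; the 1/2 allotted to Pelagia's branch passes to Pelagia's issue by representation.
The 1/2 is divided into 2 equal shares of 1/4 among Kazimierz, Ludmila.
Kazimierz is living and takes 1/4.
Ludmila is living and takes 1/4.
Bogdan predeceased; the 1/2 allotted to Bogdan's branch passes to Bogdan's issue by representation.
The 1/2 is divided into 3 equal shares of 1/6 among Halina, Urszula, Nadia.
Halina is living and takes 1/6.
Urszula is living and takes 1/6.
Nadia is living and takes 1/6.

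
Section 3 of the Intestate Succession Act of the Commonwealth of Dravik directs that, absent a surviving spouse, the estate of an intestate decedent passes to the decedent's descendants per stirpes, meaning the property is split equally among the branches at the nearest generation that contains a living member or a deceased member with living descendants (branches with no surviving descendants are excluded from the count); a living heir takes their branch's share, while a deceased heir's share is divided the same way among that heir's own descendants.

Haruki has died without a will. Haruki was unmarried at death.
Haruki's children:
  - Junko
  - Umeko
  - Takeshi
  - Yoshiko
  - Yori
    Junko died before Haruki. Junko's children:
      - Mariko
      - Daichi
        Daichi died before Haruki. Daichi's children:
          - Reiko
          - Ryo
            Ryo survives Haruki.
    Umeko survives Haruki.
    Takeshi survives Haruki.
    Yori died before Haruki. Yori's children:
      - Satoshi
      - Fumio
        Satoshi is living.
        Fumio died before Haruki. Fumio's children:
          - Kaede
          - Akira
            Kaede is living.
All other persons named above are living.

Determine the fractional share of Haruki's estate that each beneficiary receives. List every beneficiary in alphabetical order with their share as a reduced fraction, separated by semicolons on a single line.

There is no surviving spouse, so the entire estate passes to Haruki's descendants per stirpes.
The estate is divided into 5 equal shares of 1/5 among Junko, Umeko, Takeshi, Yoshiko, Yori.
Junko predeceased; the 1/5 allotted to Junko's branch passes to Junko's issue by representation.
The 1/5 is divided into 2 equal shares of 1/10 among Mariko, Daichi.
Mariko is living and takes 1/10.
Daichi predeceased; the 1/10 allotted to Daichi's branch passes to Daichi's issue by representation.
The 1/10 is divided into 2 equal shares of 1/20 among Reiko, Ryo.
Reiko is living and takes 1/20.
Ryo is living and takes 1/20.
Umeko is living and takes 1/5.
Takeshi is living and takes 1/5.
Yoshiko is living and takes 1/5.
Yori predeceased; the 1/5 allotted to Yori's branch passes to Yori's issue by representation.
The 1/5 is divided into 2 equal shares of 1/10 among Satoshi, Fumio.
Satoshi is living and takes 1/10.
Fumio predeceased; the 1/10 allotted to Fumio's branch passes to Fumio's issue by representation.
The 1/10 is divided into 2 equal shares of 1/20 among Kaede, Akira.
Kaede is living and takes 1/20.
Akira is living and takes 1/20.

Akira 1/20; Kaede 1/20; Mariko 1/10; Reiko 1/20; Ryo 1/20; Satoshi 1/10; Takeshi 1/5; Umeko 1/5; Yoshiko 1/5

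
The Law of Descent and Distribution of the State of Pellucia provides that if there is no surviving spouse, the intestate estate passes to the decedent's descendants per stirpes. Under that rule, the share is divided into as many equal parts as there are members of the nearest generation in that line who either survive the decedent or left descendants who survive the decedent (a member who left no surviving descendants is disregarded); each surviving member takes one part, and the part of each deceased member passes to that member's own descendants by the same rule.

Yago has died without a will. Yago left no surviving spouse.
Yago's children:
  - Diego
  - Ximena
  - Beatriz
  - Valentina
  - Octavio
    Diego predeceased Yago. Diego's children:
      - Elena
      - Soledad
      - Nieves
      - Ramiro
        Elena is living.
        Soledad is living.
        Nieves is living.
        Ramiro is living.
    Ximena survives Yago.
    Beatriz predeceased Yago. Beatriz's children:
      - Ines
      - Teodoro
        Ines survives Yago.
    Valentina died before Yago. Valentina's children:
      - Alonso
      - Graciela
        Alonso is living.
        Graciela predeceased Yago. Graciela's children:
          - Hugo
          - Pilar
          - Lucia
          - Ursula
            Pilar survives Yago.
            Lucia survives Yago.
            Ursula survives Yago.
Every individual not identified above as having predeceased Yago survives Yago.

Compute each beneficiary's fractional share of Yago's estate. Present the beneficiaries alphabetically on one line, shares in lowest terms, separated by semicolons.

Alonso 1/10; Elena 1/20; Hugo 1/40; Ines 1/10; Lucia 1/40; Nieves 1/20; Octavio 1/5; Pilar 1/40; Ramiro 1/20; Soledad 1/20; Teodoro 1/10; Ursula 1/40; Ximena 1/5

There is no surviving spouse, so the entire estate passes to Yago's descendants per stirpes.
The estate is divided into 5 equal shares of 1/5 among Diego, Ximena, Beatriz, Valentina, Octavio.
Diego predeceased; the 1/5 allotted to Diego's branch passes to Diego's issue by representation.
The 1/5 is divided into 4 equal shares of 1/20 among Elena, Soledad, Nieves, Ramiro.
Elena is living and takes 1/20.
Soledad is living and takes 1/20.
Nieves is living and takes 1/20.
Ramiro is living and takes 1/20.
Ximena is living and takes 1/5.
Beatriz predeceased; the 1/5 allotted to Beatriz's branch passes to Beatriz's issue by representation.
The 1/5 is divided into 2 equal shares of 1/10 among Ines, Teodoro.
Ines is living and takes 1/10.
Teodoro is living and takes 1/10.
Valentina predeceased; the 1/5 allotted to Valentina's branch passes to Valentina's issue by representation.
The 1/5 is divided into 2 equal shares of 1/10 among Alonso, Graciela.
Alonso is living and takes 1/10.
Graciela predeceased; the 1/10 allotted to Graciela's branch passes to Graciela's issue by representation.
The 1/10 is divided into 4 equal shares of 1/40 among Hugo, Pilar, Lucia, Ursula.
Hugo is living and takes 1/40.
Pilar is living and takes 1/40.
Lucia is living and takes 1/40.
Ursula is living and takes 1/40.
Octavio is living and takes 1/5.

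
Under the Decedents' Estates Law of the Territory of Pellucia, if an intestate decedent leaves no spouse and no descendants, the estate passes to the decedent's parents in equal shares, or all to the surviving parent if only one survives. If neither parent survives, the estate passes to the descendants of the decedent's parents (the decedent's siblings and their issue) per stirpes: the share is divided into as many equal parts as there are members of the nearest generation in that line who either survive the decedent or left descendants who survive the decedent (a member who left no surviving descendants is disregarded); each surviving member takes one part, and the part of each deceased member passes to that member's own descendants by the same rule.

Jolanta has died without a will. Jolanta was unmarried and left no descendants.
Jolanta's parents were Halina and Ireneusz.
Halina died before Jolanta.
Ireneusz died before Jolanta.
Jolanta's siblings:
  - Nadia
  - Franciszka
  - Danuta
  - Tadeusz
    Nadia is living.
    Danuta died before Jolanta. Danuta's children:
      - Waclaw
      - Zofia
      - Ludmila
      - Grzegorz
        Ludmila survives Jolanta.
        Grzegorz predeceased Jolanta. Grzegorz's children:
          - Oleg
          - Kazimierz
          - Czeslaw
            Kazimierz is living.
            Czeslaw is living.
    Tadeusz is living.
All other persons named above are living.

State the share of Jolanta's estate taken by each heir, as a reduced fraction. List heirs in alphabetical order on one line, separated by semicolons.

Czeslaw 1/48; Franciszka 1/4; Kazimierz 1/48; Ludmila 1/16; Nadia 1/4; Oleg 1/48; Tadeusz 1/4; Waclaw 1/16; Zofia 1/16

Neither parent survives and there are no descendants, so the estate passes to Jolanta's siblings and their issue per stirpes.
The estate is divided into 4 equal shares of 1/4 among Nadia, Franciszka, Danuta, Tadeusz.
Nadia is living and takes 1/4.
Franciszka is living and takes 1/4.
Danuta predeceased; the 1/4 allotted to Danuta's branch passes to Danuta's issue by representation.
The 1/4 is divided into 4 equal shares of 1/16 among Waclaw, Zofia, Ludmila, Grzegorz.
Waclaw is living and takes 1/16.
Zofia is living and takes 1/16.
Ludmila is living and takes 1/16.
Grzegorz predeceased; the 1/16 allotted to Grzegorz's branch passes to Grzegorz's issue by representation.
The 1/16 is divided into 3 equal shares of 1/48 among Oleg, Kazimierz, Czeslaw.
Oleg is living and takes 1/48.
Kazimierz is living and takes 1/48.
Czeslaw is living and takes 1/48.
Tadeusz is living and takes 1/4.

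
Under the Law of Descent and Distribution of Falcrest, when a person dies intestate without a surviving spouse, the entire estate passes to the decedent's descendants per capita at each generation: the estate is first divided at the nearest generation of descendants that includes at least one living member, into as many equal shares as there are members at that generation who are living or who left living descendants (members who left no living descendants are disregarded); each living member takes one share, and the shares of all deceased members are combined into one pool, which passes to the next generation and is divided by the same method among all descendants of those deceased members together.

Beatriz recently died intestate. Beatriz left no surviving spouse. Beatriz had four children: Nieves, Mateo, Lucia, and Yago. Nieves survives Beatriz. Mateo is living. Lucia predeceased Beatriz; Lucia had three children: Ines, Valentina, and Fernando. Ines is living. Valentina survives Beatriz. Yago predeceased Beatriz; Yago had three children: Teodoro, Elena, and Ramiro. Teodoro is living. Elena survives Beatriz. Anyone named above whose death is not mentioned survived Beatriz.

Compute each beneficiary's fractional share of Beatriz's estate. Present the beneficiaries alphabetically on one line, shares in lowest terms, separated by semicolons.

Elena 1/12; Fernando 1/12; Ines 1/12; Mateo 1/4; Nieves 1/4; Ramiro 1/12; Teodoro 1/12; Valentina 1/12

There is no surviving spouse, so the entire estate passes to Beatriz's descendants per capita at each generation.
At generation 1 (Nieves, Mateo, Lucia, Yago) there are 4 shares of (1)/4 = 1/4 each.
Living: Nieves and Mateo — each takes 1/4.
Deceased: Lucia and Yago. Their combined 1/2 is pooled and carried to generation 2.
At generation 2 (Ines, Valentina, Fernando, Teodoro, Elena, Ramiro) there are 6 shares of (1/2)/6 = 1/12 each.
Living: Ines, Valentina, Fernando, Teodoro, Elena, and Ramiro — each takes 1/12.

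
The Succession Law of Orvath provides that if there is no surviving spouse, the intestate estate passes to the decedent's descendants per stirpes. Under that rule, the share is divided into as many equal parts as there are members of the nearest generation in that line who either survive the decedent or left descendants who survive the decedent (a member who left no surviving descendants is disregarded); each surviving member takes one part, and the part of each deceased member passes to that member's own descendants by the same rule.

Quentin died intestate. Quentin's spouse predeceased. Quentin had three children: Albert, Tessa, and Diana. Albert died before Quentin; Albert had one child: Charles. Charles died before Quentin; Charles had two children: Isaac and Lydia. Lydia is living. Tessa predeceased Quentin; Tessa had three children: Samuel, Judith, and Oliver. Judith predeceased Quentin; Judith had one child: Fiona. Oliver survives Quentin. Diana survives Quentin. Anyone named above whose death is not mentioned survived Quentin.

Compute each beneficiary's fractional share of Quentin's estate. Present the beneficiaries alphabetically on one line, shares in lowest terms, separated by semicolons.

There is no surviving spouse, so the entire estate passes to Quentin's descendants per stirpes.
The estate is divided into 3 equal shares of 1/3 among Albert, Tessa, Diana.
Albert predeceased; the 1/3 allotted to Albert's branch passes to Albert's issue by representation.
Charles's line is the sole branch at this level, so the full 1/3 passes to Charles's issue by representation.
The 1/3 is divided into 2 equal shares of 1/6 among Isaac, Lydia.
Isaac is living and takes 1/6.
Lydia is living and takes 1/6.
Tessa predeceased; the 1/3 allotted to Tessa's branch passes to Tessa's issue by representation.
The 1/3 is divided into 3 equal shares of 1/9 among Samuel, Judith, Oliver.
Samuel is living and takes 1/9.
Judith predeceased; the 1/9 allotted to Judith's branch passes to Judith's issue by representation.
Fiona is the sole taker at this level and receives the full 1/9.
Oliver is living and takes 1/9.
Diana is living and takes 1/3.

Diana 1/3; Fiona 1/9; Isaac 1/6; Lydia 1/6; Oliver 1/9; Samuel 1/9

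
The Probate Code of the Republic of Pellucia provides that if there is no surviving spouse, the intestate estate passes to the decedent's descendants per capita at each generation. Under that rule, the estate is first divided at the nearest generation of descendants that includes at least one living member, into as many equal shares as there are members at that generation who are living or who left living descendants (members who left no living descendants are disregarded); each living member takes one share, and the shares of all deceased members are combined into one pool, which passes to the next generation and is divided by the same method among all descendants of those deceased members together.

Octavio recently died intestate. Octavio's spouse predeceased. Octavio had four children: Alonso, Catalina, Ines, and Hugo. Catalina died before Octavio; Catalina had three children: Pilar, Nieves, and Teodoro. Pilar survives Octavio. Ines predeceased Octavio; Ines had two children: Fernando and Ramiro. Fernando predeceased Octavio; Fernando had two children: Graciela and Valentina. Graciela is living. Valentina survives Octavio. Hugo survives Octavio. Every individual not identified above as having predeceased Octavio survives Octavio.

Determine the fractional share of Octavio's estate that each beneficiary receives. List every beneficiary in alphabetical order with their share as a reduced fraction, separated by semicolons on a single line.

There is no surviving spouse, so the entire estate passes to Octavio's descendants per capita at each generation.
At generation 1 (Alonso, Catalina, Ines, Hugo) there are 4 shares of (1)/4 = 1/4 each.
Living: Alonso and Hugo — each takes 1/4.
Deceased: Catalina and Ines. Their combined 1/2 is pooled and carried to generation 2.
At generation 2 (Pilar, Nieves, Teodoro, Fernando, Ramiro) there are 5 shares of (1/2)/5 = 1/10 each.
Living: Pilar, Nieves, Teodoro, and Ramiro — each takes 1/10.
Deceased: Fernando. That 1/10 share is carried to generation 3.
At generation 3 (Graciela, Valentina) there are 2 shares of (1/10)/2 = 1/20 each.
Living: Graciela and Valentina — each takes 1/20.

Alonso 1/4; Graciela 1/20; Hugo 1/4; Nieves 1/10; Pilar 1/10; Ramiro 1/10; Teodoro 1/10; Valentina 1/20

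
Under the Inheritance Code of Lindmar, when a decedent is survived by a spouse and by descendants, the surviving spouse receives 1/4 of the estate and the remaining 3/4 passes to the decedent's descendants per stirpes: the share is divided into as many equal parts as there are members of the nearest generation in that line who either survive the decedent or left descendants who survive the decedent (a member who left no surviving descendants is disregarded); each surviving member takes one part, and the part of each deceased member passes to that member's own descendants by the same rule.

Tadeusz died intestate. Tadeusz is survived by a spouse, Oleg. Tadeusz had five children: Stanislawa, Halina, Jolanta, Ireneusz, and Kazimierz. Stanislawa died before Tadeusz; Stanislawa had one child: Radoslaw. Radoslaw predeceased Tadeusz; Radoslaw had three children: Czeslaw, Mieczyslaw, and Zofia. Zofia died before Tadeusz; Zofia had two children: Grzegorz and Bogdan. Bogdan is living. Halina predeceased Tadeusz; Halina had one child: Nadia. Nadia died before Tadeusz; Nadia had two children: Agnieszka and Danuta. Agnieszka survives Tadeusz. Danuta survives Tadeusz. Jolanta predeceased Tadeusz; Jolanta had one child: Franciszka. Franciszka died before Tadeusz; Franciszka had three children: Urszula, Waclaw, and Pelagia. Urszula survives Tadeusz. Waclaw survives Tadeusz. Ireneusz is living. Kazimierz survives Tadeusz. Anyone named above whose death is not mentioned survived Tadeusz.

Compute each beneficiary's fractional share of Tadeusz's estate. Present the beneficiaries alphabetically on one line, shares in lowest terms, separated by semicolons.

Oleg, as surviving spouse, takes 1/4.
The remaining 3/4 passes to Tadeusz's descendants per stirpes.
The 3/4 is divided into 5 equal shares of 3/20 among Stanislawa, Halina, Jolanta, Ireneusz, Kazimierz.
Stanislawa predeceased; the 3/20 allotted to Stanislawa's branch passes to Stanislawa's issue by representation.
Radoslaw's line is the sole branch at this level, so the full 3/20 passes to Radoslaw's issue by representation.
The 3/20 is divided into 3 equal shares of 1/20 among Czeslaw, Mieczyslaw, Zofia.
Czeslaw is living and takes 1/20.
Mieczyslaw is living and takes 1/20.
Zofia predeceased; the 1/20 allotted to Zofia's branch passes to Zofia's issue by representation.
The 1/20 is divided into 2 equal shares of 1/40 among Grzegorz, Bogdan.
Grzegorz is living and takes 1/40.
Bogdan is living and takes 1/40.
Halina predeceased; the 3/20 allotted to Halina's branch passes to Halina's issue by representation.
Nadia's line is the sole branch at this level, so the full 3/20 passes to Nadia's issue by representation.
The 3/20 is divided into 2 equal shares of 3/40 among Agnieszka, Danuta.
Agnieszka is living and takes 3/40.
Danuta is living and takes 3/40.
Jolanta predeceased; the 3/20 allotted to Jolanta's branch passes to Jolanta's issue by representation.
Franciszka's line is the sole branch at this level, so the full 3/20 passes to Franciszka's issue by representation.
The 3/20 is divided into 3 equal shares of 1/20 among Urszula, Waclaw, Pelagia.
Urszula is living and takes 1/20.
Waclaw is living and takes 1/20.
Pelagia is living and takes 1/20.
Ireneusz is living and takes 3/20.
Kazimierz is living and takes 3/20.

Agnieszka 3/40; Bogdan 1/40; Czeslaw 1/20; Danuta 3/40; Grzegorz 1/40; Ireneusz 3/20; Kazimierz 3/20; Mieczyslaw 1/20; Oleg 1/4; Pelagia 1/20; Urszula 1/20; Waclaw 1/20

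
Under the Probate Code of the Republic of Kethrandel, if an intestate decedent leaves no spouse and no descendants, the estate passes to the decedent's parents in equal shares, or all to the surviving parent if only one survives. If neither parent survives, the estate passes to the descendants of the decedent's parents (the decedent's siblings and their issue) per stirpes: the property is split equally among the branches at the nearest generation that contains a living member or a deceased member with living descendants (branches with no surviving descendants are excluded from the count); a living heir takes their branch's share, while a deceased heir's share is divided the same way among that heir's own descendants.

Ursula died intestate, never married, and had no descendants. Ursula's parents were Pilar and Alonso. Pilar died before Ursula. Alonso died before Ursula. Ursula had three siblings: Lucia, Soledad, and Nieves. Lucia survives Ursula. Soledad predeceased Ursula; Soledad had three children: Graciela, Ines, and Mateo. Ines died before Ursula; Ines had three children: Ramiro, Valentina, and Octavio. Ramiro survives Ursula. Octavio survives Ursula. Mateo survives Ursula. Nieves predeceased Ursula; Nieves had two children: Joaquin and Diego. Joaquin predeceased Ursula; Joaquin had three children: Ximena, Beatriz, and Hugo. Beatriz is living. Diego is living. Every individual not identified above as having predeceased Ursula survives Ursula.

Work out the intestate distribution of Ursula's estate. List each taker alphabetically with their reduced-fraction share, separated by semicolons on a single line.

Beatriz 1/18; Diego 1/6; Graciela 1/9; Hugo 1/18; Lucia 1/3; Mateo 1/9; Octavio 1/27; Ramiro 1/27; Valentina 1/27; Ximena 1/18

Neither parent survives and there are no descendants, so the estate passes to Ursula's siblings and their issue per stirpes.
The estate is divided into 3 equal shares of 1/3 among Lucia, Soledad, Nieves.
Lucia is living and takes 1/3.
Soledad predeceased; the 1/3 allotted to Soledad's branch passes to Soledad's issue by representation.
The 1/3 is divided into 3 equal shares of 1/9 among Graciela, Ines, Mateo.
Graciela is living and takes 1/9.
Ines predeceased; the 1/9 allotted to Ines's branch passes to Ines's issue by representation.
The 1/9 is divided into 3 equal shares of 1/27 among Ramiro, Valentina, Octavio.
Ramiro is living and takes 1/27.
Valentina is living and takes 1/27.
Octavio is living and takes 1/27.
Mateo is living and takes 1/9.
Nieves predeceased; the 1/3 allotted to Nieves's branch passes to Nieves's issue by representation.
The 1/3 is divided into 2 equal shares of 1/6 among Joaquin, Diego.
Joaquin predeceased; the 1/6 allotted to Joaquin's branch passes to Joaquin's issue by representation.
The 1/6 is divided into 3 equal shares of 1/18 among Ximena, Beatriz, Hugo.
Ximena is living and takes 1/18.
Beatriz is living and takes 1/18.
Hugo is living and takes 1/18.
Diego is living and takes 1/6.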